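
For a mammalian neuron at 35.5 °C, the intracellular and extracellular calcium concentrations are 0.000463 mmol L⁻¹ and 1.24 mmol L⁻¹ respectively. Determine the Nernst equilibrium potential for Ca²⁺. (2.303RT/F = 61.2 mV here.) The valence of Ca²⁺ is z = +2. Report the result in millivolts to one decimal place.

104.9 mV

E = (61.2/z) · log₁₀([Ca²⁺]_out/[Ca²⁺]_in) with z = +2.
= (61.2/2) · log₁₀(1.24/0.000463) = 30.60 · log₁₀(2678)
= 30.60 · (3.4278) = 104.89 mV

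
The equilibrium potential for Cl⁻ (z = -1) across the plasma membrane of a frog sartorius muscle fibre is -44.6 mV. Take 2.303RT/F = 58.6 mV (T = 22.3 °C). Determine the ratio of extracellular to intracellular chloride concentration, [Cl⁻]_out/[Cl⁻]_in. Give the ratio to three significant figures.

5.77

log₁₀([out]/[in]) = E·z/(58.6) = -44.6 × -1 / 58.6 = 0.7611
[out]/[in] = 10^(0.7611) = 5.769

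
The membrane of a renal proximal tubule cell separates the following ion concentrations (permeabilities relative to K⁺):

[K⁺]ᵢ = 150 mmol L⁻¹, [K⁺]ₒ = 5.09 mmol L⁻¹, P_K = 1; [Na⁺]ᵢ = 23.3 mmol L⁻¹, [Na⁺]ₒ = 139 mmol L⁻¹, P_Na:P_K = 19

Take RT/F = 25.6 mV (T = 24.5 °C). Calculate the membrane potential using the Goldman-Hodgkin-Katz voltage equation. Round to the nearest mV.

38 mV

Vm = 25.6 · ln[(Σ P·[cation]ₒ + Σ P·[anion]ᵢ) / (Σ P·[cation]ᵢ + Σ P·[anion]ₒ)]
Numerator = 1×5.09 + 19×139 = 2646
Denominator = 1×150 + 19×23.3 = 592.7
Vm = 25.6 · ln(4.4645) = 25.6 × (1.4961) = 38.30 mV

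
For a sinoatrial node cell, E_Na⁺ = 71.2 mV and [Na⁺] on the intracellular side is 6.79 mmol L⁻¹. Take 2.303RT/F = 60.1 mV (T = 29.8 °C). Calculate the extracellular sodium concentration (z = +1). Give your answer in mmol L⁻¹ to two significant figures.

Nernst: E = (60.1/1) · log₁₀([out]/[in]), so log₁₀([out]/[in]) = 71.2 × 1 / 60.1 = 1.1847.
[out]/[in] = 10^(1.1847) = 15.3.
[out] = 15.3 × 6.79 = 103.9 mmol L⁻¹.

100 mmol L⁻¹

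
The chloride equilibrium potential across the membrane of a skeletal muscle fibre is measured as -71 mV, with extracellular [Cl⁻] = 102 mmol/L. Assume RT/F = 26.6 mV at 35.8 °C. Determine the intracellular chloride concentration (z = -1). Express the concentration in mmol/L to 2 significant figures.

7.1 mmol/L

Nernst: E = (26.6/-1) · ln([out]/[in]), so ln([out]/[in]) = -71.0 × -1 / 26.6 = 2.6692.
[out]/[in] = e^(2.6692) = 14.43.
[in] = 102 / 14.43 = 7.07 mmol/L.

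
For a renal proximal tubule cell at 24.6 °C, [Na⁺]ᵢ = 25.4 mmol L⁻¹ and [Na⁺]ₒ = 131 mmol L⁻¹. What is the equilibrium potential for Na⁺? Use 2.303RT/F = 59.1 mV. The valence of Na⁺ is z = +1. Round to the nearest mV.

E = (59.1/z) · log₁₀([Na⁺]_out/[Na⁺]_in) with z = +1.
= (59.1/1) · log₁₀(131/25.4) = 59.10 · log₁₀(5.157)
= 59.10 · (0.7124) = 42.11 mV

42 mV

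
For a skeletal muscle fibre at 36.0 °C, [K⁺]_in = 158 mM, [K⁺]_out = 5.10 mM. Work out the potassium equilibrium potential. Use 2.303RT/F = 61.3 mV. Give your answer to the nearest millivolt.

E = (61.3/z) · log₁₀([K⁺]_out/[K⁺]_in) with z = +1.
= (61.3/1) · log₁₀(5.10/158) = 61.30 · log₁₀(0.03228)
= 61.30 · (-1.4911) = -91.40 mV

-91 mV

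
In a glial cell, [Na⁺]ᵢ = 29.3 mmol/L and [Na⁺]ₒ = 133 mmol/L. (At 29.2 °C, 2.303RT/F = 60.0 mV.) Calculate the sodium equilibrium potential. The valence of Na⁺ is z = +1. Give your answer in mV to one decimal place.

E = (60.0/z) · log₁₀([Na⁺]_out/[Na⁺]_in) with z = +1.
= (60.0/1) · log₁₀(133/29.3) = 60.00 · log₁₀(4.539)
= 60.00 · (0.6570) = 39.42 mV

39.4 mV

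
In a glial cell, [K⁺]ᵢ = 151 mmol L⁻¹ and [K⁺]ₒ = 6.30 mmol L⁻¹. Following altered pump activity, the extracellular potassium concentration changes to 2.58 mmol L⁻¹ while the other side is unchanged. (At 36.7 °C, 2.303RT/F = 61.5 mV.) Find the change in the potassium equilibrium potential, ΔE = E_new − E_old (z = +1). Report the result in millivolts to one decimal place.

E_old = (61.5/1)·log₁₀(6.30/151) = -84.85 mV
E_new = (61.5/1)·log₁₀(2.58/151) = -108.69 mV
ΔE = -108.69 − (-84.85) = -23.84 mV

-23.8 mV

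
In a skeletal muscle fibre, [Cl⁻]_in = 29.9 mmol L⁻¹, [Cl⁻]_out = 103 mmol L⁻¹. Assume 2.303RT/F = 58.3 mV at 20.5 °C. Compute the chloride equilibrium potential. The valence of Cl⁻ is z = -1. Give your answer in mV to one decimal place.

E = (58.3/z) · log₁₀([Cl⁻]_out/[Cl⁻]_in) with z = -1.
For an anion, dividing by z = -1 reverses the sign.
= (58.3/-1) · log₁₀(103/29.9) = -58.30 · log₁₀(3.445)
= -58.30 · (0.5372) = -31.32 mV

-31.3 mV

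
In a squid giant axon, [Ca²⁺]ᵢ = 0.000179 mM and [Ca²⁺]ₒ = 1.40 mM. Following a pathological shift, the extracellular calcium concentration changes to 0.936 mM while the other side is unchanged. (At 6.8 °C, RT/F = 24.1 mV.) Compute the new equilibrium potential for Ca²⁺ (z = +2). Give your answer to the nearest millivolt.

After the shift: [Ca²⁺]_out = 0.936, [Ca²⁺]_in = 0.000179 mM.
E_new = (24.1/2)·ln(0.936/0.000179) = 12.05 · (8.5620) = 103.17 mV

103 mV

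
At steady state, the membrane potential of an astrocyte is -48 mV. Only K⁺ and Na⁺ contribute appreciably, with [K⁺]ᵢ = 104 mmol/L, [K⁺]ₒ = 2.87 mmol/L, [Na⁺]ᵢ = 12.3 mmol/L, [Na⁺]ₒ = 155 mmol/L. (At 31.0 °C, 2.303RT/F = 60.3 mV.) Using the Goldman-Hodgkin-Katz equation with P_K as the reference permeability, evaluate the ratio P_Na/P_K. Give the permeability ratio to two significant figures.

0.090

Let α = P_Na/P_K. GHK: Vm = 60.3·log₁₀[(Kₒ + α·Naₒ)/(Kᵢ + α·Naᵢ)].
10^(Vm/60.3) = 10^(-48.0/60.3) = 0.15995
So 0.15995·(Kᵢ + α·Naᵢ) = Kₒ + α·Naₒ → α = (0.15995·104.0 − 2.87) / (155.0 − 0.15995·12.3)
α = (16.63 − 2.87) / (155.0 − 1.967) = 13.76/153 = 0.08995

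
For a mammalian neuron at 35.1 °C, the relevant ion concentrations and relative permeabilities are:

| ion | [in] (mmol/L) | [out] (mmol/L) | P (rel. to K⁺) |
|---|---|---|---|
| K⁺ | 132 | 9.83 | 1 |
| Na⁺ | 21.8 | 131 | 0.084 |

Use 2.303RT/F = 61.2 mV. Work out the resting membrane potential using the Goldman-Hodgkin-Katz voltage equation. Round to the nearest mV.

-49 mV

Vm = 61.2 · log₁₀[(Σ P·[cation]ₒ + Σ P·[anion]ᵢ) / (Σ P·[cation]ᵢ + Σ P·[anion]ₒ)]
Numerator = 1×9.83 + 0.084×131 = 20.83
Denominator = 1×132 + 0.084×21.8 = 133.8
Vm = 61.2 · log₁₀(0.15567) = 61.2 × (-0.8078) = -49.44 mV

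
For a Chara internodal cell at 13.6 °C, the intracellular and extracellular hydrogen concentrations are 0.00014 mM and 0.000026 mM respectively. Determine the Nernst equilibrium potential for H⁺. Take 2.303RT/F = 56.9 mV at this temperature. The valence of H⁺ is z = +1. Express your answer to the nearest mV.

-42 mV

E = (56.9/z) · log₁₀([H⁺]_out/[H⁺]_in) with z = +1.
= (56.9/1) · log₁₀(0.000026/0.00014) = 56.90 · log₁₀(0.1857)
= 56.90 · (-0.7312) = -41.60 mV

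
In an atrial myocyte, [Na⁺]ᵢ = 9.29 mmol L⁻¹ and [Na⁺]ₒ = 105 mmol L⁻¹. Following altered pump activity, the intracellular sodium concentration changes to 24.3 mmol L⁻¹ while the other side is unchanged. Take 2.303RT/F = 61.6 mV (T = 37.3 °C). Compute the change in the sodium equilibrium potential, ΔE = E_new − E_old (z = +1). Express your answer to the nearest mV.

E_old = (61.6/1)·log₁₀(105/9.29) = 64.88 mV
E_new = (61.6/1)·log₁₀(105/24.3) = 39.15 mV
ΔE = 39.15 − (64.88) = -25.72 mV

-26 mV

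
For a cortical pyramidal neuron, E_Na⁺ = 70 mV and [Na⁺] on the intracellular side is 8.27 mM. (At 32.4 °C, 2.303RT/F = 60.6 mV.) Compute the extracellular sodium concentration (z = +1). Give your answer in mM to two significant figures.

Nernst: E = (60.6/1) · log₁₀([out]/[in]), so log₁₀([out]/[in]) = 70.0 × 1 / 60.6 = 1.1551.
[out]/[in] = 10^(1.1551) = 14.29.
[out] = 14.29 × 8.27 = 118.2 mM.

120 mM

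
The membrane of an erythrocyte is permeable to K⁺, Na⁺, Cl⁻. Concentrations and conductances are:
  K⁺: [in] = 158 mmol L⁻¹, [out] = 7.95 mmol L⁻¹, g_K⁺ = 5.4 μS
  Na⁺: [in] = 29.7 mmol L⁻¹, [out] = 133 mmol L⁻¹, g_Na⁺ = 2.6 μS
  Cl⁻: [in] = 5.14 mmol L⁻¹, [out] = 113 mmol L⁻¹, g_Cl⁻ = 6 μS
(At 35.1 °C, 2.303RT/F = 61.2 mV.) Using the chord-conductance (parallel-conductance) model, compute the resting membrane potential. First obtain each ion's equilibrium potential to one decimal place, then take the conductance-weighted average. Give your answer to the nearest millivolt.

E_K⁺ = (61.2/1)·log₁₀(7.95/158) = -79.5 mV
E_Na⁺ = (61.2/1)·log₁₀(133/29.7) = 39.8 mV
E_Cl⁻ = (61.2/-1)·log₁₀(113/5.14) = -82.1 mV
Vm = (Σ gᵢEᵢ)/(Σ gᵢ) = (5.4·-79.5 + 2.6·39.8 + 6·-82.1) / (5.4 + 2.6 + 6)
= -818.42 / 14 = -58.46 mV

-58 mV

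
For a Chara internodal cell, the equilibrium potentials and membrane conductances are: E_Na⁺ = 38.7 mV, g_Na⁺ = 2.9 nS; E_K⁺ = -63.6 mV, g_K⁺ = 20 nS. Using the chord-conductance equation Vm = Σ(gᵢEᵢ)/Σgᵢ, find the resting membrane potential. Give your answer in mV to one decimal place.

-50.6 mV

Σ gᵢEᵢ = 2.9·(38.7) + 20·(-63.6) = -1159.77
Σ gᵢ = 2.9 + 20 = 22.9
Vm = -1159.77 / 22.9 = -50.64 mV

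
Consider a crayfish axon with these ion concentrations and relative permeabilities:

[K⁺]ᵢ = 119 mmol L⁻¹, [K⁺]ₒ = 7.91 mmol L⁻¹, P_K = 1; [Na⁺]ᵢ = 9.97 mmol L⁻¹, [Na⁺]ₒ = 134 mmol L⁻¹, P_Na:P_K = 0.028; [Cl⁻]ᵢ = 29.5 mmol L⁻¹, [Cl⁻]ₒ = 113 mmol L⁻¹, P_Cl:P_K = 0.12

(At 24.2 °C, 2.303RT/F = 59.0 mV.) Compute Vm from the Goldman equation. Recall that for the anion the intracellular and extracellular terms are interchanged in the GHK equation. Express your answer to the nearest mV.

Vm = 59.0 · log₁₀[(Σ P·[cation]ₒ + Σ P·[anion]ᵢ) / (Σ P·[cation]ᵢ + Σ P·[anion]ₒ)]
Numerator = 1×7.91 + 0.028×134 + 0.12×29.5 = 15.2
Denominator = 1×119 + 0.028×9.97 + 0.12×113 = 132.8
Vm = 59.0 · log₁₀(0.11444) = 59.0 × (-0.9414) = -55.54 mV

-56 mV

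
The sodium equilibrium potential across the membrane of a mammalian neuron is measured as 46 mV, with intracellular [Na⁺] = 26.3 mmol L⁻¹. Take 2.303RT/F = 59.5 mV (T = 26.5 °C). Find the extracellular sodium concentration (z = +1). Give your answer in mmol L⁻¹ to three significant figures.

Nernst: E = (59.5/1) · log₁₀([out]/[in]), so log₁₀([out]/[in]) = 46.0 × 1 / 59.5 = 0.7731.
[out]/[in] = 10^(0.7731) = 5.931.
[out] = 5.931 × 26.3 = 156 mmol L⁻¹.

156 mmol L⁻¹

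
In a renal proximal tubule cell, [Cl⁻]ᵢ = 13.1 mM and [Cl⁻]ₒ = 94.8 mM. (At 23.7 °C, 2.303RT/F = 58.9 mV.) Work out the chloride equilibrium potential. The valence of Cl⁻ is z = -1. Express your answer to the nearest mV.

-51 mV

E = (58.9/z) · log₁₀([Cl⁻]_out/[Cl⁻]_in) with z = -1.
For an anion, dividing by z = -1 reverses the sign.
= (58.9/-1) · log₁₀(94.8/13.1) = -58.90 · log₁₀(7.237)
= -58.90 · (0.8595) = -50.63 mV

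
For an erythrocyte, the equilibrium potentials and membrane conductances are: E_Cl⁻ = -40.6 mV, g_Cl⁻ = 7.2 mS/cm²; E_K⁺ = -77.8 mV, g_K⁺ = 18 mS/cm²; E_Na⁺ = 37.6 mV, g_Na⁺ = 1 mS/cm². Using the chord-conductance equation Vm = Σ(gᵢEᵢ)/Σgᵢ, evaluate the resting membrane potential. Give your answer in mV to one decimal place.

-63.2 mV

Σ gᵢEᵢ = 7.2·(-40.6) + 18·(-77.8) + 1·(37.6) = -1655.12
Σ gᵢ = 7.2 + 18 + 1 = 26.2
Vm = -1655.12 / 26.2 = -63.17 mV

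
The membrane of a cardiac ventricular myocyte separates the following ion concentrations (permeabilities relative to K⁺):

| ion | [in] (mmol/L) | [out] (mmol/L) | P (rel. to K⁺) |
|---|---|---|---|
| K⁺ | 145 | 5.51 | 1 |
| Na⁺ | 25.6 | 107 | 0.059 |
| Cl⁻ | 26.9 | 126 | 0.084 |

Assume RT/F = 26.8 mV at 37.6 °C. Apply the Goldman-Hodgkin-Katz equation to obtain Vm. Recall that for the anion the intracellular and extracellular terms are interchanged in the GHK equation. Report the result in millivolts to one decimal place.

-64.6 mV

Vm = 26.8 · ln[(Σ P·[cation]ₒ + Σ P·[anion]ᵢ) / (Σ P·[cation]ᵢ + Σ P·[anion]ₒ)]
Numerator = 1×5.51 + 0.059×107 + 0.084×26.9 = 14.08
Denominator = 1×145 + 0.059×25.6 + 0.084×126 = 157.1
Vm = 26.8 · ln(0.089644) = 26.8 × (-2.4119) = -64.64 mV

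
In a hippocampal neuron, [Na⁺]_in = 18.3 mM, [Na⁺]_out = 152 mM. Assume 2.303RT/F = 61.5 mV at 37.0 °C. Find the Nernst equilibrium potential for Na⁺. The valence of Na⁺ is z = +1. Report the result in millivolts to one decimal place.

56.5 mV

E = (61.5/z) · log₁₀([Na⁺]_out/[Na⁺]_in) with z = +1.
= (61.5/1) · log₁₀(152/18.3) = 61.50 · log₁₀(8.306)
= 61.50 · (0.9194) = 56.54 mV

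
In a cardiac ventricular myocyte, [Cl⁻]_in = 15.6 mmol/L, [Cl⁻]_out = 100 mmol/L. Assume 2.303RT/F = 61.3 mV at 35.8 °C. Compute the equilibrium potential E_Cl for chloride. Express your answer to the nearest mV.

E = (61.3/z) · log₁₀([Cl⁻]_out/[Cl⁻]_in) with z = -1.
For an anion, dividing by z = -1 reverses the sign.
= (61.3/-1) · log₁₀(100/15.6) = -61.30 · log₁₀(6.41)
= -61.30 · (0.8069) = -49.46 mV

-49 mV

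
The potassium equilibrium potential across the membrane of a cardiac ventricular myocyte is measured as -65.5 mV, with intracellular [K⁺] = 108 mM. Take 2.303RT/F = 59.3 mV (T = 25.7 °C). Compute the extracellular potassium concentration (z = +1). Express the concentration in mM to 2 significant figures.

8.5 mM

Nernst: E = (59.3/1) · log₁₀([out]/[in]), so log₁₀([out]/[in]) = -65.5 × 1 / 59.3 = -1.1046.
[out]/[in] = 10^(-1.1046) = 0.0786.
[out] = 0.0786 × 108 = 8.489 mM.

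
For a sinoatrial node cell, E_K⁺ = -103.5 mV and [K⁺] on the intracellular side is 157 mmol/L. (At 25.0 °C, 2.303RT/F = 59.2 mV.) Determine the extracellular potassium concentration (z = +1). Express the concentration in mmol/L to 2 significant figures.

Nernst: E = (59.2/1) · log₁₀([out]/[in]), so log₁₀([out]/[in]) = -103.5 × 1 / 59.2 = -1.7483.
[out]/[in] = 10^(-1.7483) = 0.01785.
[out] = 0.01785 × 157 = 2.803 mmol/L.

2.8 mmol/L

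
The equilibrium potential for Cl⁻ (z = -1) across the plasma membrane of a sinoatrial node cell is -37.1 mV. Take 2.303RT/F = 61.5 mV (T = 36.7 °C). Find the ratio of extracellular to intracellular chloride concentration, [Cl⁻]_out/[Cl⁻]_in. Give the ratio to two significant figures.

log₁₀([out]/[in]) = E·z/(61.5) = -37.1 × -1 / 61.5 = 0.6033
[out]/[in] = 10^(0.6033) = 4.011

4.0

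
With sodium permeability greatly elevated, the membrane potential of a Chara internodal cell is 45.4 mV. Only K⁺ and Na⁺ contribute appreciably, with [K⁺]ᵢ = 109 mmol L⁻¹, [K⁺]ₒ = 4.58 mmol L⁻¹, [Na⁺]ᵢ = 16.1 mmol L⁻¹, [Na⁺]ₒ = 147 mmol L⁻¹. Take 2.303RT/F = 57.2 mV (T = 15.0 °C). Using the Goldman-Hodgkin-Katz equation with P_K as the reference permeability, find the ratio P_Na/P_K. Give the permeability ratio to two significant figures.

Let α = P_Na/P_K. GHK: Vm = 57.2·log₁₀[(Kₒ + α·Naₒ)/(Kᵢ + α·Naᵢ)].
10^(Vm/57.2) = 10^(45.4/57.2) = 6.2188
So 6.2188·(Kᵢ + α·Naᵢ) = Kₒ + α·Naₒ → α = (6.2188·109.0 − 4.58) / (147.0 − 6.2188·16.1)
α = (677.8 − 4.58) / (147.0 − 100.1) = 673.3/46.88 = 14.36

14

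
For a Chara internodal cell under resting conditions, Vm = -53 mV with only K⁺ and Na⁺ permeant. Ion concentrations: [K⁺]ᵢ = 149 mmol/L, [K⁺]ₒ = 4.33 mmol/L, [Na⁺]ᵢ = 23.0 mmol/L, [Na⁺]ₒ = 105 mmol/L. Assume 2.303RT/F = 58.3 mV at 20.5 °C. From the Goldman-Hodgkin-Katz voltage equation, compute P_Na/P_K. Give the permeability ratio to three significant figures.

0.137

Let α = P_Na/P_K. GHK: Vm = 58.3·log₁₀[(Kₒ + α·Naₒ)/(Kᵢ + α·Naᵢ)].
10^(Vm/58.3) = 10^(-53.0/58.3) = 0.12328
So 0.12328·(Kᵢ + α·Naᵢ) = Kₒ + α·Naₒ → α = (0.12328·149.0 − 4.33) / (105.0 − 0.12328·23.0)
α = (18.37 − 4.33) / (105.0 − 2.836) = 14.04/102.2 = 0.1374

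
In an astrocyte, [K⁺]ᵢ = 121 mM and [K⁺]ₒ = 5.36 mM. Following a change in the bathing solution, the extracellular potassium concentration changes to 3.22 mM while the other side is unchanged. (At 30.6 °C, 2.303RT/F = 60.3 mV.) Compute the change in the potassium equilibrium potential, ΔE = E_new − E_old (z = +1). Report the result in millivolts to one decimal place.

E_old = (60.3/1)·log₁₀(5.36/121) = -81.62 mV
E_new = (60.3/1)·log₁₀(3.22/121) = -94.97 mV
ΔE = -94.97 − (-81.62) = -13.34 mV

-13.3 mV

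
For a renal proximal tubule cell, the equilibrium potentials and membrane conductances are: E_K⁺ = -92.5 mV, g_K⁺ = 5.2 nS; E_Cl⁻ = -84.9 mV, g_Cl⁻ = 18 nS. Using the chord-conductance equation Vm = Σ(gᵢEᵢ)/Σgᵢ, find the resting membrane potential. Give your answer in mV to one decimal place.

Σ gᵢEᵢ = 5.2·(-92.5) + 18·(-84.9) = -2009.20
Σ gᵢ = 5.2 + 18 = 23.2
Vm = -2009.20 / 23.2 = -86.60 mV

-86.6 mV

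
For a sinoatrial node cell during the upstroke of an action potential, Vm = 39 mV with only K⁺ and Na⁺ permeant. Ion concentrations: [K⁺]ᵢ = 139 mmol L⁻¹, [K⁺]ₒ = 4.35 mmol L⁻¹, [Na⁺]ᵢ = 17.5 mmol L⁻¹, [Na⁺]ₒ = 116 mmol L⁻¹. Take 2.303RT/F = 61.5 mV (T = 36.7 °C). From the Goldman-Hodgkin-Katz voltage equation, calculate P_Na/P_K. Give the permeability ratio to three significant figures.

Let α = P_Na/P_K. GHK: Vm = 61.5·log₁₀[(Kₒ + α·Naₒ)/(Kᵢ + α·Naᵢ)].
10^(Vm/61.5) = 10^(39.0/61.5) = 4.3067
So 4.3067·(Kᵢ + α·Naᵢ) = Kₒ + α·Naₒ → α = (4.3067·139.0 − 4.35) / (116.0 − 4.3067·17.5)
α = (598.6 − 4.35) / (116.0 − 75.37) = 594.3/40.63 = 14.63

14.6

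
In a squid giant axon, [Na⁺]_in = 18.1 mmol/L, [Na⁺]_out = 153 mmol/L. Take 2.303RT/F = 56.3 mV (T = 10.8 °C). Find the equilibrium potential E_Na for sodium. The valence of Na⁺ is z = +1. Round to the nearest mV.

E = (56.3/z) · log₁₀([Na⁺]_out/[Na⁺]_in) with z = +1.
= (56.3/1) · log₁₀(153/18.1) = 56.30 · log₁₀(8.453)
= 56.30 · (0.9270) = 52.19 mV

52 mV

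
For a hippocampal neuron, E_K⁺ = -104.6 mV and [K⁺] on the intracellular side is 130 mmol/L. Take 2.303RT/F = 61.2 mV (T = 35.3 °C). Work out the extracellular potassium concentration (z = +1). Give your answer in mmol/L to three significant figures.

2.54 mmol/L

Nernst: E = (61.2/1) · log₁₀([out]/[in]), so log₁₀([out]/[in]) = -104.6 × 1 / 61.2 = -1.7092.
[out]/[in] = 10^(-1.7092) = 0.01954.
[out] = 0.01954 × 130 = 2.54 mmol/L.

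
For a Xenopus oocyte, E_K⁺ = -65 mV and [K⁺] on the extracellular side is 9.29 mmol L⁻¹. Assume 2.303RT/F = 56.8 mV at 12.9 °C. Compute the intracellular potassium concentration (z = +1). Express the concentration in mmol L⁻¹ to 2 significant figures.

130 mmol L⁻¹

Nernst: E = (56.8/1) · log₁₀([out]/[in]), so log₁₀([out]/[in]) = -65.0 × 1 / 56.8 = -1.1444.
[out]/[in] = 10^(-1.1444) = 0.07172.
[in] = 9.29 / 0.07172 = 129.5 mmol L⁻¹.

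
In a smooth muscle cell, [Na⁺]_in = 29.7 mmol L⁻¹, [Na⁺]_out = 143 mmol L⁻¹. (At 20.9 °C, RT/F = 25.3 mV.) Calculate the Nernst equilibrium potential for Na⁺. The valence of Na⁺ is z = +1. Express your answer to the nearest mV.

E = (25.3/z) · ln([Na⁺]_out/[Na⁺]_in) with z = +1.
= (25.3/1) · ln(143/29.7) = 25.30 · ln(4.815)
= 25.30 · (1.5717) = 39.76 mV

40 mV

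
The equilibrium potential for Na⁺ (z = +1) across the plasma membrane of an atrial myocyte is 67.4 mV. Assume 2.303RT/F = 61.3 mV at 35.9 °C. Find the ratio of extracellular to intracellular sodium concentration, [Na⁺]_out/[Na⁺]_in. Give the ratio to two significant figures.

13

log₁₀([out]/[in]) = E·z/(61.3) = 67.4 × 1 / 61.3 = 1.0995
[out]/[in] = 10^(1.0995) = 12.58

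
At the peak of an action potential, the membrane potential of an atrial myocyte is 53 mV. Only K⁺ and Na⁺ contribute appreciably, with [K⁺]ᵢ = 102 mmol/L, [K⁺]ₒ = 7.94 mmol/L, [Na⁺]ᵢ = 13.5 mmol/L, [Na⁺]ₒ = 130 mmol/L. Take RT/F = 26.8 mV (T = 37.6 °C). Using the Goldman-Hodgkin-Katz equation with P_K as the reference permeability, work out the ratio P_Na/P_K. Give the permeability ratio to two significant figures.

Let α = P_Na/P_K. GHK: Vm = 26.8·ln[(Kₒ + α·Naₒ)/(Kᵢ + α·Naᵢ)].
e^(Vm/26.8) = e^(53.0/26.8) = 7.2255
So 7.2255·(Kᵢ + α·Naᵢ) = Kₒ + α·Naₒ → α = (7.2255·102.0 − 7.94) / (130.0 − 7.2255·13.5)
α = (737 − 7.94) / (130.0 − 97.54) = 729.1/32.46 = 22.46

22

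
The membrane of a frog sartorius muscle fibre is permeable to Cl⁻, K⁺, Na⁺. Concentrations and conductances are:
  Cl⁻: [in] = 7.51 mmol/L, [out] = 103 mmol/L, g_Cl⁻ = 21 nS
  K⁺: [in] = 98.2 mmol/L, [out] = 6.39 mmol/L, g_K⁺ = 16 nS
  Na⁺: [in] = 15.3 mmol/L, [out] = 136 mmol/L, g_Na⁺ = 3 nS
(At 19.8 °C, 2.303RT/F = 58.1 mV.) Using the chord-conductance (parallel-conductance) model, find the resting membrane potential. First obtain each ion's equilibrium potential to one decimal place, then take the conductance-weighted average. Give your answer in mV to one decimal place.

-58.1 mV

E_Cl⁻ = (58.1/-1)·log₁₀(103/7.51) = -66.1 mV
E_K⁺ = (58.1/1)·log₁₀(6.39/98.2) = -68.9 mV
E_Na⁺ = (58.1/1)·log₁₀(136/15.3) = 55.1 mV
Vm = (Σ gᵢEᵢ)/(Σ gᵢ) = (21·-66.1 + 16·-68.9 + 3·55.1) / (21 + 16 + 3)
= -2325.20 / 40 = -58.13 mV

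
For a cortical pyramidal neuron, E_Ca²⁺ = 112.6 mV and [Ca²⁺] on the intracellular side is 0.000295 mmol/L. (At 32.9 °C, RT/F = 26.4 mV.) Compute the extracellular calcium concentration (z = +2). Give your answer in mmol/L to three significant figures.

Nernst: E = (26.4/2) · ln([out]/[in]), so ln([out]/[in]) = 112.6 × 2 / 26.4 = 8.5303.
[out]/[in] = e^(8.5303) = 5066.
[out] = 5066 × 0.000295 = 1.494 mmol/L.

1.49 mmol/L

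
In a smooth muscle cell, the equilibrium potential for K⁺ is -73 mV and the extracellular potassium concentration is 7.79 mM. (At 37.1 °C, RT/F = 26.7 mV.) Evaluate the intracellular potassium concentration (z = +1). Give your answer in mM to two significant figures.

120 mM

Nernst: E = (26.7/1) · ln([out]/[in]), so ln([out]/[in]) = -73.0 × 1 / 26.7 = -2.7341.
[out]/[in] = e^(-2.7341) = 0.06495.
[in] = 7.79 / 0.06495 = 119.9 mM.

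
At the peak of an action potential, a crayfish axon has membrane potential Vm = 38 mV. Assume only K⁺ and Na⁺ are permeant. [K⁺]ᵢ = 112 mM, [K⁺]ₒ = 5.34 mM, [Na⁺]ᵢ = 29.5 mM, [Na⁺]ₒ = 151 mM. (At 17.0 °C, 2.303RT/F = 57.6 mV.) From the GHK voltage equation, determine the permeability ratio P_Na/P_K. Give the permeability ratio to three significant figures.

31.2

Let α = P_Na/P_K. GHK: Vm = 57.6·log₁₀[(Kₒ + α·Naₒ)/(Kᵢ + α·Naᵢ)].
10^(Vm/57.6) = 10^(38.0/57.6) = 4.568
So 4.568·(Kᵢ + α·Naᵢ) = Kₒ + α·Naₒ → α = (4.568·112.0 − 5.34) / (151.0 − 4.568·29.5)
α = (511.6 − 5.34) / (151.0 − 134.8) = 506.3/16.25 = 31.16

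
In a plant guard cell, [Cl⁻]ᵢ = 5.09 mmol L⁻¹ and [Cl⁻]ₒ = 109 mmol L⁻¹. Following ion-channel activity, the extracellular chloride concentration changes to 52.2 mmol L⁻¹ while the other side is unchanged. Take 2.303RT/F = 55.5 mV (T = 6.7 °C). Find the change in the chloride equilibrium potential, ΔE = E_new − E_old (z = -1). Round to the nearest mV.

18 mV

E_old = (55.5/-1)·log₁₀(109/5.09) = -73.85 mV
E_new = (55.5/-1)·log₁₀(52.2/5.09) = -56.11 mV
ΔE = -56.11 − (-73.85) = 17.75 mV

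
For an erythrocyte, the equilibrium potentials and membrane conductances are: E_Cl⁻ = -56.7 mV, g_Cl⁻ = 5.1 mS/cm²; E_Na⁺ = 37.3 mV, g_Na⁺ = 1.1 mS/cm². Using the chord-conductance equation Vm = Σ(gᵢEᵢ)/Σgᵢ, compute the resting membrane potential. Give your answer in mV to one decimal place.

-40.0 mV

Σ gᵢEᵢ = 5.1·(-56.7) + 1.1·(37.3) = -248.14
Σ gᵢ = 5.1 + 1.1 = 6.2
Vm = -248.14 / 6.2 = -40.02 mV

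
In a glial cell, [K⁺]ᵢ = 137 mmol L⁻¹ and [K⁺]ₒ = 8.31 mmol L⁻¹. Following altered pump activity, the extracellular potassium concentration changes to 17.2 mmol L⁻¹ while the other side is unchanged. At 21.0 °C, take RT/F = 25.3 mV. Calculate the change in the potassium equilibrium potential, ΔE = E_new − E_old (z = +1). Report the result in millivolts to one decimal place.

E_old = (25.3/1)·ln(8.31/137) = -70.90 mV
E_new = (25.3/1)·ln(17.2/137) = -52.50 mV
ΔE = -52.50 − (-70.90) = 18.40 mV

18.4 mV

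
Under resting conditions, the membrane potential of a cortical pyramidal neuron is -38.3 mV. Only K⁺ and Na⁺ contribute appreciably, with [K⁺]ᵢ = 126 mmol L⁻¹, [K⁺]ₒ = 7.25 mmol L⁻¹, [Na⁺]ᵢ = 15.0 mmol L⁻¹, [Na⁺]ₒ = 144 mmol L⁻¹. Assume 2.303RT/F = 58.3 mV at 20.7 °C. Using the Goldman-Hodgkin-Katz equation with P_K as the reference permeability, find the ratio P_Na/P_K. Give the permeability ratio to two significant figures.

Let α = P_Na/P_K. GHK: Vm = 58.3·log₁₀[(Kₒ + α·Naₒ)/(Kᵢ + α·Naᵢ)].
10^(Vm/58.3) = 10^(-38.3/58.3) = 0.22032
So 0.22032·(Kᵢ + α·Naᵢ) = Kₒ + α·Naₒ → α = (0.22032·126.0 − 7.25) / (144.0 − 0.22032·15.0)
α = (27.76 − 7.25) / (144.0 − 3.305) = 20.51/140.7 = 0.1458

0.15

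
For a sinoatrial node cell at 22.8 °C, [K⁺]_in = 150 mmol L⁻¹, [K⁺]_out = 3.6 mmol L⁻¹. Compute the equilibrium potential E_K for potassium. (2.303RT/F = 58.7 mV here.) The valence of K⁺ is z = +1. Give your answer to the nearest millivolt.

E = (58.7/z) · log₁₀([K⁺]_out/[K⁺]_in) with z = +1.
= (58.7/1) · log₁₀(3.6/150) = 58.70 · log₁₀(0.024)
= 58.70 · (-1.6198) = -95.08 mV

-95 mV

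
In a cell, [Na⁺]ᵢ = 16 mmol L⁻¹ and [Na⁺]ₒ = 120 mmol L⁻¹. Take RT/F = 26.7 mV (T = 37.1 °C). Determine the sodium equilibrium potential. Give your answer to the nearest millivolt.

54 mV

E = (26.7/z) · ln([Na⁺]_out/[Na⁺]_in) with z = +1.
= (26.7/1) · ln(120/16) = 26.70 · ln(7.5)
= 26.70 · (2.0149) = 53.80 mV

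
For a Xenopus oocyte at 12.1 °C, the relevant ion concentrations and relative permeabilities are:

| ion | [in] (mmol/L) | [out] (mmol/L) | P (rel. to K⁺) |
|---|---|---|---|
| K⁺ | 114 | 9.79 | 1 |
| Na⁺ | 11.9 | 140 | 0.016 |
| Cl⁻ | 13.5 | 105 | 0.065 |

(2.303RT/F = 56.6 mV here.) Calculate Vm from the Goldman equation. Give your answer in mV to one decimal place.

-55.0 mV

Vm = 56.6 · log₁₀[(Σ P·[cation]ₒ + Σ P·[anion]ᵢ) / (Σ P·[cation]ᵢ + Σ P·[anion]ₒ)]
Numerator = 1×9.79 + 0.016×140 + 0.065×13.5 = 12.91
Denominator = 1×114 + 0.016×11.9 + 0.065×105 = 121
Vm = 56.6 · log₁₀(0.10666) = 56.6 × (-0.9720) = -55.02 mV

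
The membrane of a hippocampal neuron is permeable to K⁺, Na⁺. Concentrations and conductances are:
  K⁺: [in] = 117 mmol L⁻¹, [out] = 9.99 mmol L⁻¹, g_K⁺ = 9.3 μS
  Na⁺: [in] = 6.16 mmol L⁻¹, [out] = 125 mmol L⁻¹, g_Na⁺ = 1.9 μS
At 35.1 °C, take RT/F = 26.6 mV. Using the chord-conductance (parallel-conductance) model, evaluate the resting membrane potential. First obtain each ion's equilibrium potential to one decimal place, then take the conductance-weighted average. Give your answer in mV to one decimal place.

E_K⁺ = (26.6/1)·ln(9.99/117) = -65.5 mV
E_Na⁺ = (26.6/1)·ln(125/6.16) = 80.1 mV
Vm = (Σ gᵢEᵢ)/(Σ gᵢ) = (9.3·-65.5 + 1.9·80.1) / (9.3 + 1.9)
= -456.96 / 11.2 = -40.80 mV

-40.8 mV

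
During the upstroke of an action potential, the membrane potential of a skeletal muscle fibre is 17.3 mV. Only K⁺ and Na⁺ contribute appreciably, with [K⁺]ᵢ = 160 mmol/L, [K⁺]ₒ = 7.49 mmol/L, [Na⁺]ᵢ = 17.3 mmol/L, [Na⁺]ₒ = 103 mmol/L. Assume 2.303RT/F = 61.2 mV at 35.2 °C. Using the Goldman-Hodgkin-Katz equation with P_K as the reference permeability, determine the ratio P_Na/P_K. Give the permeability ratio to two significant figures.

Let α = P_Na/P_K. GHK: Vm = 61.2·log₁₀[(Kₒ + α·Naₒ)/(Kᵢ + α·Naᵢ)].
10^(Vm/61.2) = 10^(17.3/61.2) = 1.9173
So 1.9173·(Kᵢ + α·Naᵢ) = Kₒ + α·Naₒ → α = (1.9173·160.0 − 7.49) / (103.0 − 1.9173·17.3)
α = (306.8 − 7.49) / (103.0 − 33.17) = 299.3/69.83 = 4.286

4.3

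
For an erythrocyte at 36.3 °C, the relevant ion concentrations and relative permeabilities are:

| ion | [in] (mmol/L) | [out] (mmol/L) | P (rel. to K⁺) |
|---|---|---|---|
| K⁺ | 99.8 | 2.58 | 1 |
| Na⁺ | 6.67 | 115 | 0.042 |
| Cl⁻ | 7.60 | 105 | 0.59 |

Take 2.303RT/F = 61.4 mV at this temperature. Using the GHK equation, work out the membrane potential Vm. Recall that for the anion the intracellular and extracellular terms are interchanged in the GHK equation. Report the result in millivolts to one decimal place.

Vm = 61.4 · log₁₀[(Σ P·[cation]ₒ + Σ P·[anion]ᵢ) / (Σ P·[cation]ᵢ + Σ P·[anion]ₒ)]
Numerator = 1×2.58 + 0.042×115 + 0.59×7.60 = 11.89
Denominator = 1×99.8 + 0.042×6.67 + 0.59×105 = 162
Vm = 61.4 · log₁₀(0.073406) = 61.4 × (-1.1343) = -69.64 mV

-69.6 mV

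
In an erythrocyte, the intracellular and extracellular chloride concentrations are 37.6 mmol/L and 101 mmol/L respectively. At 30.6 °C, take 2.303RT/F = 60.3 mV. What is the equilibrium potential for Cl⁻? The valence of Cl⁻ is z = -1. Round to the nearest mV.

E = (60.3/z) · log₁₀([Cl⁻]_out/[Cl⁻]_in) with z = -1.
For an anion, dividing by z = -1 reverses the sign.
= (60.3/-1) · log₁₀(101/37.6) = -60.30 · log₁₀(2.686)
= -60.30 · (0.4291) = -25.88 mV

-26 mV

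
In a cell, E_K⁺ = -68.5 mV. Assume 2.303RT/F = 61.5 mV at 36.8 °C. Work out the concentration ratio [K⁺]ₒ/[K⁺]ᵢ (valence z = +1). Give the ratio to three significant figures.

log₁₀([out]/[in]) = E·z/(61.5) = -68.5 × 1 / 61.5 = -1.1138
[out]/[in] = 10^(-1.1138) = 0.07694

0.0769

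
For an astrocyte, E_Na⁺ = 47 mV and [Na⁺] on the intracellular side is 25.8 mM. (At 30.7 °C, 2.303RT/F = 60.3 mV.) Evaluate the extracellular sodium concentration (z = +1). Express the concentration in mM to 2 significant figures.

160 mM

Nernst: E = (60.3/1) · log₁₀([out]/[in]), so log₁₀([out]/[in]) = 47.0 × 1 / 60.3 = 0.7794.
[out]/[in] = 10^(0.7794) = 6.018.
[out] = 6.018 × 25.8 = 155.3 mM.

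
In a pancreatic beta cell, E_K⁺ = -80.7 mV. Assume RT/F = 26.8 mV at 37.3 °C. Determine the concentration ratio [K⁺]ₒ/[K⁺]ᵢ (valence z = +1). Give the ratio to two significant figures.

ln([out]/[in]) = E·z/(26.8) = -80.7 × 1 / 26.8 = -3.0112
[out]/[in] = e^(-3.0112) = 0.04923

0.049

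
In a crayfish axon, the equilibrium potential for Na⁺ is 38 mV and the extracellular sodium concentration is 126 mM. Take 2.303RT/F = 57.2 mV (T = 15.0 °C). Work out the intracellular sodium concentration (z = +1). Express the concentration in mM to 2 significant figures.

27 mM

Nernst: E = (57.2/1) · log₁₀([out]/[in]), so log₁₀([out]/[in]) = 38.0 × 1 / 57.2 = 0.6643.
[out]/[in] = 10^(0.6643) = 4.617.
[in] = 126 / 4.617 = 27.29 mM.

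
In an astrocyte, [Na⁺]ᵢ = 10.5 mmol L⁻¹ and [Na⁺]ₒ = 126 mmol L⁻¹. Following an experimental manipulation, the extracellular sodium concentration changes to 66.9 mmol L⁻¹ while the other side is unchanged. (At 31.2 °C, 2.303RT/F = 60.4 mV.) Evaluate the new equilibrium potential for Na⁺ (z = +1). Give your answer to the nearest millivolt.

49 mV

After the shift: [Na⁺]_out = 66.9, [Na⁺]_in = 10.5 mmol L⁻¹.
E_new = (60.4/1)·log₁₀(66.9/10.5) = 60.40 · (0.8042) = 48.58 mV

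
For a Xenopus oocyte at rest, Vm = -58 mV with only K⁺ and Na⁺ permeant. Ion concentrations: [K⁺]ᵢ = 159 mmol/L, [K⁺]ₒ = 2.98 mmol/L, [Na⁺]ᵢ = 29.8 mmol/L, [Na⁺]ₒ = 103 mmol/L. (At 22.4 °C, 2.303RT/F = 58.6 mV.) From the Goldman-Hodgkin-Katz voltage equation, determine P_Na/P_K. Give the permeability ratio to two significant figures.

Let α = P_Na/P_K. GHK: Vm = 58.6·log₁₀[(Kₒ + α·Naₒ)/(Kᵢ + α·Naᵢ)].
10^(Vm/58.6) = 10^(-58.0/58.6) = 0.10239
So 0.10239·(Kᵢ + α·Naᵢ) = Kₒ + α·Naₒ → α = (0.10239·159.0 − 2.98) / (103.0 − 0.10239·29.8)
α = (16.28 − 2.98) / (103.0 − 3.051) = 13.3/99.95 = 0.1331

0.13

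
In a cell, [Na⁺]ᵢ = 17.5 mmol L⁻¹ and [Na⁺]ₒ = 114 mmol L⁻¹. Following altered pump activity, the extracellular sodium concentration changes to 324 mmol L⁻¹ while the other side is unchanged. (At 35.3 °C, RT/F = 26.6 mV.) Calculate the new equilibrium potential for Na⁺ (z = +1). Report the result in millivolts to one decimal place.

77.6 mV

After the shift: [Na⁺]_out = 324, [Na⁺]_in = 17.5 mmol L⁻¹.
E_new = (26.6/1)·ln(324/17.5) = 26.60 · (2.9185) = 77.63 mV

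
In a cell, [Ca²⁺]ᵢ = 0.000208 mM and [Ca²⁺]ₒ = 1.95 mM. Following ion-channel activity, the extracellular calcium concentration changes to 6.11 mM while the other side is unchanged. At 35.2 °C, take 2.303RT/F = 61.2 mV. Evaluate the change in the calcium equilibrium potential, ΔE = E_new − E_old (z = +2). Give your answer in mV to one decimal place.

15.2 mV

E_old = (61.2/2)·log₁₀(1.95/0.000208) = 121.54 mV
E_new = (61.2/2)·log₁₀(6.11/0.000208) = 136.72 mV
ΔE = 136.72 − (121.54) = 15.18 mV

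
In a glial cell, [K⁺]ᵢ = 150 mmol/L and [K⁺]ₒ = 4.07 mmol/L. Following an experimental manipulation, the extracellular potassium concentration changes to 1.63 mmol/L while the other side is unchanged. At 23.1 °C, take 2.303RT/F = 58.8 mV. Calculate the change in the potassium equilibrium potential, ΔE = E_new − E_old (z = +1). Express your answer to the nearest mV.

-23 mV

E_old = (58.8/1)·log₁₀(4.07/150) = -92.11 mV
E_new = (58.8/1)·log₁₀(1.63/150) = -115.48 mV
ΔE = -115.48 − (-92.11) = -23.37 mV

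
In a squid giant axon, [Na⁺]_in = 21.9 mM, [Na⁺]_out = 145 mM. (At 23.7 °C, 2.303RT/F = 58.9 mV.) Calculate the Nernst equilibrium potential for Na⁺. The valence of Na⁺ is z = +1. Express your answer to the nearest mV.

48 mV

E = (58.9/z) · log₁₀([Na⁺]_out/[Na⁺]_in) with z = +1.
= (58.9/1) · log₁₀(145/21.9) = 58.90 · log₁₀(6.621)
= 58.90 · (0.8209) = 48.35 mV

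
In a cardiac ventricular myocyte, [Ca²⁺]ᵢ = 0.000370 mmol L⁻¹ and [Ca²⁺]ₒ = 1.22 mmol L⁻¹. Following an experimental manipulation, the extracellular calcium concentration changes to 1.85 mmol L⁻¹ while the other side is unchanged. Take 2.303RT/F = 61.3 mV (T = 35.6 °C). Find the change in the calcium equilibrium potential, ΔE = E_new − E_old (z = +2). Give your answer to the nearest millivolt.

6 mV

E_old = (61.3/2)·log₁₀(1.22/0.000370) = 107.83 mV
E_new = (61.3/2)·log₁₀(1.85/0.000370) = 113.37 mV
ΔE = 113.37 − (107.83) = 5.54 mV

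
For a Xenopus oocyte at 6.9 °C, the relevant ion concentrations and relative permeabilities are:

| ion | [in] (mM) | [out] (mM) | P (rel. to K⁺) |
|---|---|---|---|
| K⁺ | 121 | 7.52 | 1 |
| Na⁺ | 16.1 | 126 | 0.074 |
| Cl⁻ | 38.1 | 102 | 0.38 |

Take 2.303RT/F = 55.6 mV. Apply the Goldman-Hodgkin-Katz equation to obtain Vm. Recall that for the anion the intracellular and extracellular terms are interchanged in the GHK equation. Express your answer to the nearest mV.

-40 mV

Vm = 55.6 · log₁₀[(Σ P·[cation]ₒ + Σ P·[anion]ᵢ) / (Σ P·[cation]ᵢ + Σ P·[anion]ₒ)]
Numerator = 1×7.52 + 0.074×126 + 0.38×38.1 = 31.32
Denominator = 1×121 + 0.074×16.1 + 0.38×102 = 161
Vm = 55.6 · log₁₀(0.19461) = 55.6 × (-0.7108) = -39.52 mV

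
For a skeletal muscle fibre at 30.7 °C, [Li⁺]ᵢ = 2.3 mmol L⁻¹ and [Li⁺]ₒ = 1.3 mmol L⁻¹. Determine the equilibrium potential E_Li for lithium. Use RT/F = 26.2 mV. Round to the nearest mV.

E = (26.2/z) · ln([Li⁺]_out/[Li⁺]_in) with z = +1.
= (26.2/1) · ln(1.3/2.3) = 26.20 · ln(0.5652)
= 26.20 · (-0.5705) = -14.95 mV

-15 mV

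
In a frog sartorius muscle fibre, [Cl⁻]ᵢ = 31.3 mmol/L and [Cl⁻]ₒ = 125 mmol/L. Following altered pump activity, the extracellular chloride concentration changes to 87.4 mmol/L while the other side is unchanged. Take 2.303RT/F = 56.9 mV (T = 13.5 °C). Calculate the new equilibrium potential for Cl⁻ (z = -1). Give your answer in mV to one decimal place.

After the shift: [Cl⁻]_out = 87.4, [Cl⁻]_in = 31.3 mmol/L.
E_new = (56.9/-1)·log₁₀(87.4/31.3) = -56.90 · (0.4460) = -25.38 mV

-25.4 mV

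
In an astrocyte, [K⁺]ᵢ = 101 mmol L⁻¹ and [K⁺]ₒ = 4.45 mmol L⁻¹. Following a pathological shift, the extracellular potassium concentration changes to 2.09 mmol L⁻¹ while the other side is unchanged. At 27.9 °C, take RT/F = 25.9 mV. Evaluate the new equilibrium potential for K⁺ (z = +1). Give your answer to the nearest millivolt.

-100 mV

After the shift: [K⁺]_out = 2.09, [K⁺]_in = 101 mmol L⁻¹.
E_new = (25.9/1)·ln(2.09/101) = 25.90 · (-3.8780) = -100.44 mV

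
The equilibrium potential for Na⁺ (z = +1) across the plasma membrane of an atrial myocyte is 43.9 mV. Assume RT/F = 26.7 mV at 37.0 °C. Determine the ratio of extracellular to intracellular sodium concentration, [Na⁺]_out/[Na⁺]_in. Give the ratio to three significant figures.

ln([out]/[in]) = E·z/(26.7) = 43.9 × 1 / 26.7 = 1.6442
[out]/[in] = e^(1.6442) = 5.177

5.18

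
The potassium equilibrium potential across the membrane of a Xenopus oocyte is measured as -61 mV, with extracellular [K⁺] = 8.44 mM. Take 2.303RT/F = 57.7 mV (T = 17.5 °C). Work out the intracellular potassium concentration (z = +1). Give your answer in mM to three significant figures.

Nernst: E = (57.7/1) · log₁₀([out]/[in]), so log₁₀([out]/[in]) = -61.0 × 1 / 57.7 = -1.0572.
[out]/[in] = 10^(-1.0572) = 0.08766.
[in] = 8.44 / 0.08766 = 96.28 mM.

96.3 mM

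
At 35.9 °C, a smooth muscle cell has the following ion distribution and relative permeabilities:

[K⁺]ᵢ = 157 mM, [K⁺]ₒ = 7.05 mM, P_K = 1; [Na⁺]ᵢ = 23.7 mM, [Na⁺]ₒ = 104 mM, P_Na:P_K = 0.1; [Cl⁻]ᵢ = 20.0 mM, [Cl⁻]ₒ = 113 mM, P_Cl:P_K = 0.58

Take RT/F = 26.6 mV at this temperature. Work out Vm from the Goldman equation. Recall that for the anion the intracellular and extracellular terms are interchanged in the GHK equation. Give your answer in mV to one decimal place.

-54.4 mV

Vm = 26.6 · ln[(Σ P·[cation]ₒ + Σ P·[anion]ᵢ) / (Σ P·[cation]ᵢ + Σ P·[anion]ₒ)]
Numerator = 1×7.05 + 0.1×104 + 0.58×20.0 = 29.05
Denominator = 1×157 + 0.1×23.7 + 0.58×113 = 224.9
Vm = 26.6 · ln(0.12916) = 26.6 × (-2.0467) = -54.44 mV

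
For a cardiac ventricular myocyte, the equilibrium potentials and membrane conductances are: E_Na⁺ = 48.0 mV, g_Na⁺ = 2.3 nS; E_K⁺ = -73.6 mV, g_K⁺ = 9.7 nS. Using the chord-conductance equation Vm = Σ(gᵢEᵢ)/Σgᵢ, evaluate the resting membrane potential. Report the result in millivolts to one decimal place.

Σ gᵢEᵢ = 2.3·(48.0) + 9.7·(-73.6) = -603.52
Σ gᵢ = 2.3 + 9.7 = 12
Vm = -603.52 / 12 = -50.29 mV

-50.3 mV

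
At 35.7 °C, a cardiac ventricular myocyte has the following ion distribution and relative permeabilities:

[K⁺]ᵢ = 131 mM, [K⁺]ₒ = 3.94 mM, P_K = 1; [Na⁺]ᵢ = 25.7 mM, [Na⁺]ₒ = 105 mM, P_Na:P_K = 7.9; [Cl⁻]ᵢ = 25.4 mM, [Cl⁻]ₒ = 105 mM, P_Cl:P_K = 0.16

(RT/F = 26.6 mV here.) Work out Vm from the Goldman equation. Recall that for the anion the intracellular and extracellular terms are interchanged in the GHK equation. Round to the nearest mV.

Vm = 26.6 · ln[(Σ P·[cation]ₒ + Σ P·[anion]ᵢ) / (Σ P·[cation]ᵢ + Σ P·[anion]ₒ)]
Numerator = 1×3.94 + 7.9×105 + 0.16×25.4 = 837.5
Denominator = 1×131 + 7.9×25.7 + 0.16×105 = 350.8
Vm = 26.6 · ln(2.3872) = 26.6 × (0.8701) = 23.15 mV

23 mV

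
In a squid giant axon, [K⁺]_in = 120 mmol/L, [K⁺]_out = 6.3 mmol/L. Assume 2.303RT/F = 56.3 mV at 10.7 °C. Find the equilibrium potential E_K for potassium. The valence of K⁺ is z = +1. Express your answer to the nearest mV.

-72 mV

E = (56.3/z) · log₁₀([K⁺]_out/[K⁺]_in) with z = +1.
= (56.3/1) · log₁₀(6.3/120) = 56.30 · log₁₀(0.0525)
= 56.30 · (-1.2798) = -72.06 mV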